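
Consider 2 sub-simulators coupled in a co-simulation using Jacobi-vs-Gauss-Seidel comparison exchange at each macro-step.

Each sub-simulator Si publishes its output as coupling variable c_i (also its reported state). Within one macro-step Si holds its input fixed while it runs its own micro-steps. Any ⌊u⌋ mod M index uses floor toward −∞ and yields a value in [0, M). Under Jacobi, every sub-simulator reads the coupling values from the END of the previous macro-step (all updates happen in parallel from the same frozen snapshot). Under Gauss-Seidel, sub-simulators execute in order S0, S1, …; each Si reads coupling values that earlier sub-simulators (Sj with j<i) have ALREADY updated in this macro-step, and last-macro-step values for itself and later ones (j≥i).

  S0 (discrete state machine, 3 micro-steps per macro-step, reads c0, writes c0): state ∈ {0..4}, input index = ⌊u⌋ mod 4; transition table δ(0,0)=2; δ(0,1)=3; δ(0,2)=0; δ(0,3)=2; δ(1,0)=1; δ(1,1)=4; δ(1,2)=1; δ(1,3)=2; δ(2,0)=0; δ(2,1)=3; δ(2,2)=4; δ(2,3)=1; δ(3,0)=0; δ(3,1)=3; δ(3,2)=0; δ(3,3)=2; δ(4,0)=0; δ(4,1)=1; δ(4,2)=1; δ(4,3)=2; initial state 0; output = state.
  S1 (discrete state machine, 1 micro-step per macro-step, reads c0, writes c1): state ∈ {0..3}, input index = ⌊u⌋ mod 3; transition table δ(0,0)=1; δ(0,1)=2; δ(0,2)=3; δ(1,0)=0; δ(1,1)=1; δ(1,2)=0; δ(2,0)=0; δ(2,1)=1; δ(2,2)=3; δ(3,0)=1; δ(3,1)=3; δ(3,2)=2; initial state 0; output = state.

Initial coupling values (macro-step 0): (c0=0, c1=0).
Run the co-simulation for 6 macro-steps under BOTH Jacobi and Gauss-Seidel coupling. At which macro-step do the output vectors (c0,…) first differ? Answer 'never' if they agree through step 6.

[Jacobi] macro 1: S0 reads c0=0 → after 3×micro: 2; S1 reads c0=0 → after 1×micro: 1 ⇒ (c0=2, c1=1)
[Jacobi] macro 2: S0 reads c0=2 → after 3×micro: 1; S1 reads c0=2 → after 1×micro: 0 ⇒ (c0=1, c1=0)
[Jacobi] macro 3: S0 reads c0=1 → after 3×micro: 4; S1 reads c0=1 → after 1×micro: 2 ⇒ (c0=4, c1=2)
[Jacobi] macro 4: S0 reads c0=4 → after 3×micro: 0; S1 reads c0=4 → after 1×micro: 1 ⇒ (c0=0, c1=1)
[Jacobi] macro 5: S0 reads c0=0 → after 3×micro: 2; S1 reads c0=0 → after 1×micro: 0 ⇒ (c0=2, c1=0)
[Jacobi] macro 6: S0 reads c0=2 → after 3×micro: 1; S1 reads c0=2 → after 1×micro: 3 ⇒ (c0=1, c1=3)
[Gauss-Seidel] macro 1: S0 reads c0=0 → after 3×micro: 2; S1 reads c0=2 → after 1×micro: 3 ⇒ (c0=2, c1=3)
[Gauss-Seidel] macro 2: S0 reads c0=2 → after 3×micro: 1; S1 reads c0=1 → after 1×micro: 3 ⇒ (c0=1, c1=3)
[Gauss-Seidel] macro 3: S0 reads c0=1 → after 3×micro: 4; S1 reads c0=4 → after 1×micro: 3 ⇒ (c0=4, c1=3)
[Gauss-Seidel] macro 4: S0 reads c0=4 → after 3×micro: 0; S1 reads c0=0 → after 1×micro: 1 ⇒ (c0=0, c1=1)
[Gauss-Seidel] macro 5: S0 reads c0=0 → after 3×micro: 2; S1 reads c0=2 → after 1×micro: 0 ⇒ (c0=2, c1=0)
[Gauss-Seidel] macro 6: S0 reads c0=2 → after 3×micro: 1; S1 reads c0=1 → after 1×micro: 2 ⇒ (c0=1, c1=2)

first divergence at macro-step: 1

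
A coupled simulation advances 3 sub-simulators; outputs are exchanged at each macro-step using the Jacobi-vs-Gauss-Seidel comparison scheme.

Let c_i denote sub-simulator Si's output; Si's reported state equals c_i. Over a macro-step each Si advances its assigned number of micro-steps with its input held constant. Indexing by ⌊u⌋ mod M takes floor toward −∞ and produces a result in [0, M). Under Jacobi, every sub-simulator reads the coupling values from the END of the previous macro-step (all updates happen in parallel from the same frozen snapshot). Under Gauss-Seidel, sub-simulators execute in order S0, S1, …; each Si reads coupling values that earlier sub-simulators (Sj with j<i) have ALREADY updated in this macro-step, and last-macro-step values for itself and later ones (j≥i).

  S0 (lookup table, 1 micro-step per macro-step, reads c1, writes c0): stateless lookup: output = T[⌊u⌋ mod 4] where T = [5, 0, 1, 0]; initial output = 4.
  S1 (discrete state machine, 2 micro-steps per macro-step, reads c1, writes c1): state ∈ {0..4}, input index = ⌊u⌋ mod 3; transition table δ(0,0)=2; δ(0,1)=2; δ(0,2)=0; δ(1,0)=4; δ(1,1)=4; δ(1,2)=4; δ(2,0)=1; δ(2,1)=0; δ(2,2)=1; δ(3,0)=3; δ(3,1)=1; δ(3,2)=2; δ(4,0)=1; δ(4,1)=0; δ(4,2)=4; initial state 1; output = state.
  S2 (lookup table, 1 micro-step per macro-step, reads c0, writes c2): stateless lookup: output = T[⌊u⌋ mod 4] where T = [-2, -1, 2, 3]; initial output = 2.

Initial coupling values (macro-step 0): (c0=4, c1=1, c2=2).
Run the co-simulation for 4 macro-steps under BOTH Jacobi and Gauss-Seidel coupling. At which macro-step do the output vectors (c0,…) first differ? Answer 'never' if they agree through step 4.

[Jacobi] macro 1: S0 reads c1=1 → after 1×micro: 0; S1 reads c1=1 → after 2×micro: 0; S2 reads c0=4 → after 1×micro: -2 ⇒ (c0=0, c1=0, c2=-2)
[Jacobi] macro 2: S0 reads c1=0 → after 1×micro: 5; S1 reads c1=0 → after 2×micro: 1; S2 reads c0=0 → after 1×micro: -2 ⇒ (c0=5, c1=1, c2=-2)
[Jacobi] macro 3: S0 reads c1=1 → after 1×micro: 0; S1 reads c1=1 → after 2×micro: 0; S2 reads c0=5 → after 1×micro: -1 ⇒ (c0=0, c1=0, c2=-1)
[Jacobi] macro 4: S0 reads c1=0 → after 1×micro: 5; S1 reads c1=0 → after 2×micro: 1; S2 reads c0=0 → after 1×micro: -2 ⇒ (c0=5, c1=1, c2=-2)
[Gauss-Seidel] macro 1: S0 reads c1=1 → after 1×micro: 0; S1 reads c1=1 → after 2×micro: 0; S2 reads c0=0 → after 1×micro: -2 ⇒ (c0=0, c1=0, c2=-2)
[Gauss-Seidel] macro 2: S0 reads c1=0 → after 1×micro: 5; S1 reads c1=0 → after 2×micro: 1; S2 reads c0=5 → after 1×micro: -1 ⇒ (c0=5, c1=1, c2=-1)
[Gauss-Seidel] macro 3: S0 reads c1=1 → after 1×micro: 0; S1 reads c1=1 → after 2×micro: 0; S2 reads c0=0 → after 1×micro: -2 ⇒ (c0=0, c1=0, c2=-2)
[Gauss-Seidel] macro 4: S0 reads c1=0 → after 1×micro: 5; S1 reads c1=0 → after 2×micro: 1; S2 reads c0=5 → after 1×micro: -1 ⇒ (c0=5, c1=1, c2=-1)

first divergence at macro-step: 2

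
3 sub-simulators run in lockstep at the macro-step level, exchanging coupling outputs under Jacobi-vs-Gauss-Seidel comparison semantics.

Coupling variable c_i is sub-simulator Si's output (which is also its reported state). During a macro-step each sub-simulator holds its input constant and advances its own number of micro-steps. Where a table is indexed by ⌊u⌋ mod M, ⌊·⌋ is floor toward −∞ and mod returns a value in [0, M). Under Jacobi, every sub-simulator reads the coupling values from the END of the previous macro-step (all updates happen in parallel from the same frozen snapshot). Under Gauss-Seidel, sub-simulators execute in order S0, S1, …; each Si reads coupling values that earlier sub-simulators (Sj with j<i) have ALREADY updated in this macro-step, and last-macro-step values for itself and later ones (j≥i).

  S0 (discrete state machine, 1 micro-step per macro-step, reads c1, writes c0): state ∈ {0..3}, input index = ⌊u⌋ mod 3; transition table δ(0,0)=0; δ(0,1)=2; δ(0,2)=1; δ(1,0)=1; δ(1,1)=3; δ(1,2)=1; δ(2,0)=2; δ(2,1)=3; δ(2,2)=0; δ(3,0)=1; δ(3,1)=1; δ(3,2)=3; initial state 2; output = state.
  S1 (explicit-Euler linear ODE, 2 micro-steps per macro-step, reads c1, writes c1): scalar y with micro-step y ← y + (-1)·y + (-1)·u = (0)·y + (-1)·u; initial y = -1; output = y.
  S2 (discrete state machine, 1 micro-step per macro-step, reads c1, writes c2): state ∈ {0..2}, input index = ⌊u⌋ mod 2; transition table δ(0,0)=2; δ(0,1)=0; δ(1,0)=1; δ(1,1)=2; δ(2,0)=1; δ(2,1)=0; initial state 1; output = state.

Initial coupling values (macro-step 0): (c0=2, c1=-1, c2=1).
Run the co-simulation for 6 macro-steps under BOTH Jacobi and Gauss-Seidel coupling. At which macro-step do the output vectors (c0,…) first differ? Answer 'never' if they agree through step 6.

[Jacobi] macro 1: S0 reads c1=-1 → after 1×micro: 0; S1 reads c1=-1 → after 2×micro: 1; S2 reads c1=-1 → after 1×micro: 2 ⇒ (c0=0, c1=1, c2=2)
[Jacobi] macro 2: S0 reads c1=1 → after 1×micro: 2; S1 reads c1=1 → after 2×micro: -1; S2 reads c1=1 → after 1×micro: 0 ⇒ (c0=2, c1=-1, c2=0)
[Jacobi] macro 3: S0 reads c1=-1 → after 1×micro: 0; S1 reads c1=-1 → after 2×micro: 1; S2 reads c1=-1 → after 1×micro: 0 ⇒ (c0=0, c1=1, c2=0)
[Jacobi] macro 4: S0 reads c1=1 → after 1×micro: 2; S1 reads c1=1 → after 2×micro: -1; S2 reads c1=1 → after 1×micro: 0 ⇒ (c0=2, c1=-1, c2=0)
[Jacobi] macro 5: S0 reads c1=-1 → after 1×micro: 0; S1 reads c1=-1 → after 2×micro: 1; S2 reads c1=-1 → after 1×micro: 0 ⇒ (c0=0, c1=1, c2=0)
[Jacobi] macro 6: S0 reads c1=1 → after 1×micro: 2; S1 reads c1=1 → after 2×micro: -1; S2 reads c1=1 → after 1×micro: 0 ⇒ (c0=2, c1=-1, c2=0)
[Gauss-Seidel] macro 1: S0 reads c1=-1 → after 1×micro: 0; S1 reads c1=-1 → after 2×micro: 1; S2 reads c1=1 → after 1×micro: 2 ⇒ (c0=0, c1=1, c2=2)
[Gauss-Seidel] macro 2: S0 reads c1=1 → after 1×micro: 2; S1 reads c1=1 → after 2×micro: -1; S2 reads c1=-1 → after 1×micro: 0 ⇒ (c0=2, c1=-1, c2=0)
[Gauss-Seidel] macro 3: S0 reads c1=-1 → after 1×micro: 0; S1 reads c1=-1 → after 2×micro: 1; S2 reads c1=1 → after 1×micro: 0 ⇒ (c0=0, c1=1, c2=0)
[Gauss-Seidel] macro 4: S0 reads c1=1 → after 1×micro: 2; S1 reads c1=1 → after 2×micro: -1; S2 reads c1=-1 → after 1×micro: 0 ⇒ (c0=2, c1=-1, c2=0)
[Gauss-Seidel] macro 5: S0 reads c1=-1 → after 1×micro: 0; S1 reads c1=-1 → after 2×micro: 1; S2 reads c1=1 → after 1×micro: 0 ⇒ (c0=0, c1=1, c2=0)
[Gauss-Seidel] macro 6: S0 reads c1=1 → after 1×micro: 2; S1 reads c1=1 → after 2×micro: -1; S2 reads c1=-1 → after 1×micro: 0 ⇒ (c0=2, c1=-1, c2=0)

first divergence at macro-step: never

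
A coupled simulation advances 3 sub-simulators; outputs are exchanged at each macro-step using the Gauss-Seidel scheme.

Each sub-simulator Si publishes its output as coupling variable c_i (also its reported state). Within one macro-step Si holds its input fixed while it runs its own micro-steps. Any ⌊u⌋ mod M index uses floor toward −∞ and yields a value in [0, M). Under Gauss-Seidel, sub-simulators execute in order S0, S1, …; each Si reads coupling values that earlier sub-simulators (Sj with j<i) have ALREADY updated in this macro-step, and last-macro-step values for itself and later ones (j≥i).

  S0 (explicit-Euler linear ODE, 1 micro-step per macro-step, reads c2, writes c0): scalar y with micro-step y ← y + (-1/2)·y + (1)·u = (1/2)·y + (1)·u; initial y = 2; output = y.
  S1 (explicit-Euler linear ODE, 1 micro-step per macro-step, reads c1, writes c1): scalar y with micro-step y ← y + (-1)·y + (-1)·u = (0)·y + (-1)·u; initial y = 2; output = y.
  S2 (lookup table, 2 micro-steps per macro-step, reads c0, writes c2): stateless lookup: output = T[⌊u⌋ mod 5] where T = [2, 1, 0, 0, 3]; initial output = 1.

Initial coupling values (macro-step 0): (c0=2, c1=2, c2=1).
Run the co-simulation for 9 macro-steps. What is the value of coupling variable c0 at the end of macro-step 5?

c0 at macro-step 5 = 15/8

macro 1: S0 reads c2=1 → after 1×micro: 2; S1 reads c1=2 → after 1×micro: -2; S2 reads c0=2 → after 2×micro: 0 ⇒ (c0=2, c1=-2, c2=0)
macro 2: S0 reads c2=0 → after 1×micro: 1; S1 reads c1=-2 → after 1×micro: 2; S2 reads c0=1 → after 2×micro: 1 ⇒ (c0=1, c1=2, c2=1)
macro 3: S0 reads c2=1 → after 1×micro: 3/2; S1 reads c1=2 → after 1×micro: -2; S2 reads c0=3/2 → after 2×micro: 1 ⇒ (c0=3/2, c1=-2, c2=1)
macro 4: S0 reads c2=1 → after 1×micro: 7/4; S1 reads c1=-2 → after 1×micro: 2; S2 reads c0=7/4 → after 2×micro: 1 ⇒ (c0=7/4, c1=2, c2=1)
macro 5: S0 reads c2=1 → after 1×micro: 15/8; S1 reads c1=2 → after 1×micro: -2; S2 reads c0=15/8 → after 2×micro: 1 ⇒ (c0=15/8, c1=-2, c2=1)
macro 6: S0 reads c2=1 → after 1×micro: 31/16; S1 reads c1=-2 → after 1×micro: 2; S2 reads c0=31/16 → after 2×micro: 1 ⇒ (c0=31/16, c1=2, c2=1)
macro 7: S0 reads c2=1 → after 1×micro: 63/32; S1 reads c1=2 → after 1×micro: -2; S2 reads c0=63/32 → after 2×micro: 1 ⇒ (c0=63/32, c1=-2, c2=1)
macro 8: S0 reads c2=1 → after 1×micro: 127/64; S1 reads c1=-2 → after 1×micro: 2; S2 reads c0=127/64 → after 2×micro: 1 ⇒ (c0=127/64, c1=2, c2=1)
macro 9: S0 reads c2=1 → after 1×micro: 255/128; S1 reads c1=2 → after 1×micro: -2; S2 reads c0=255/128 → after 2×micro: 1 ⇒ (c0=255/128, c1=-2, c2=1)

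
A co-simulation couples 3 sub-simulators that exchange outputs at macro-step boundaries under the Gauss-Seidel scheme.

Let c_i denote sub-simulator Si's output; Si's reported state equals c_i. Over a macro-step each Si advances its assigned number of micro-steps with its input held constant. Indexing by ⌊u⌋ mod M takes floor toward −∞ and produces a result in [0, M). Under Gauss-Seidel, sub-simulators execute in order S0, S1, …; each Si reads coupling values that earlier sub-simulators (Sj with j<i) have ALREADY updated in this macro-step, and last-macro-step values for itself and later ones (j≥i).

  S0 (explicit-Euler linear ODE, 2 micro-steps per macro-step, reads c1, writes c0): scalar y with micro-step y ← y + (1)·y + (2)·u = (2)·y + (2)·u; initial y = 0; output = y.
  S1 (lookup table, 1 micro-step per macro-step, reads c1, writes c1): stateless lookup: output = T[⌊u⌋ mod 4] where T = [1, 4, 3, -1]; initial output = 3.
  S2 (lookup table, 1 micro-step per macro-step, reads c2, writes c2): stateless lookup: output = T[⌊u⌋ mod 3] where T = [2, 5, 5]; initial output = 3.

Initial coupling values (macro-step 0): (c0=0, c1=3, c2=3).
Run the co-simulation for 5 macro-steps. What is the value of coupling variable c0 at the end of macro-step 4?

macro 1: S0 reads c1=3 → after 2×micro: 18; S1 reads c1=3 → after 1×micro: -1; S2 reads c2=3 → after 1×micro: 2 ⇒ (c0=18, c1=-1, c2=2)
macro 2: S0 reads c1=-1 → after 2×micro: 66; S1 reads c1=-1 → after 1×micro: -1; S2 reads c2=2 → after 1×micro: 5 ⇒ (c0=66, c1=-1, c2=5)
macro 3: S0 reads c1=-1 → after 2×micro: 258; S1 reads c1=-1 → after 1×micro: -1; S2 reads c2=5 → after 1×micro: 5 ⇒ (c0=258, c1=-1, c2=5)
macro 4: S0 reads c1=-1 → after 2×micro: 1026; S1 reads c1=-1 → after 1×micro: -1; S2 reads c2=5 → after 1×micro: 5 ⇒ (c0=1026, c1=-1, c2=5)
macro 5: S0 reads c1=-1 → after 2×micro: 4098; S1 reads c1=-1 → after 1×micro: -1; S2 reads c2=5 → after 1×micro: 5 ⇒ (c0=4098, c1=-1, c2=5)

c0 at macro-step 4 = 1026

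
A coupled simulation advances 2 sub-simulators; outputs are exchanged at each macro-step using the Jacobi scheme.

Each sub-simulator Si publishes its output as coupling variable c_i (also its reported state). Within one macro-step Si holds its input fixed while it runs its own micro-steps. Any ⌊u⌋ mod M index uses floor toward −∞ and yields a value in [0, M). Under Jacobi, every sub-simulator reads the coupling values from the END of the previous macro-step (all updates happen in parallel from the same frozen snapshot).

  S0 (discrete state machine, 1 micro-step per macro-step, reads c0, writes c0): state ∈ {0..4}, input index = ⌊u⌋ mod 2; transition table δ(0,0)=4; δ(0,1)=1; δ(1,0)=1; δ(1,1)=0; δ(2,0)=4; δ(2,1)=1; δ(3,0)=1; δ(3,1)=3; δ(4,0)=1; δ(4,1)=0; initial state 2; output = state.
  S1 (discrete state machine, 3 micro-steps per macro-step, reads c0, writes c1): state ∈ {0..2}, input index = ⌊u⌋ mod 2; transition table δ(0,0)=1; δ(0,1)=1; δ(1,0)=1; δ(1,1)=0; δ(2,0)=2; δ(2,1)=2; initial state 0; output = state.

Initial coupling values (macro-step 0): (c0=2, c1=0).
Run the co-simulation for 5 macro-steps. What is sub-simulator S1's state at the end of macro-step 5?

S1 state at macro-step 5 = 1

macro 1: S0 reads c0=2 → after 1×micro: 4; S1 reads c0=2 → after 3×micro: 1 ⇒ (c0=4, c1=1)
macro 2: S0 reads c0=4 → after 1×micro: 1; S1 reads c0=4 → after 3×micro: 1 ⇒ (c0=1, c1=1)
macro 3: S0 reads c0=1 → after 1×micro: 0; S1 reads c0=1 → after 3×micro: 0 ⇒ (c0=0, c1=0)
macro 4: S0 reads c0=0 → after 1×micro: 4; S1 reads c0=0 → after 3×micro: 1 ⇒ (c0=4, c1=1)
macro 5: S0 reads c0=4 → after 1×micro: 1; S1 reads c0=4 → after 3×micro: 1 ⇒ (c0=1, c1=1)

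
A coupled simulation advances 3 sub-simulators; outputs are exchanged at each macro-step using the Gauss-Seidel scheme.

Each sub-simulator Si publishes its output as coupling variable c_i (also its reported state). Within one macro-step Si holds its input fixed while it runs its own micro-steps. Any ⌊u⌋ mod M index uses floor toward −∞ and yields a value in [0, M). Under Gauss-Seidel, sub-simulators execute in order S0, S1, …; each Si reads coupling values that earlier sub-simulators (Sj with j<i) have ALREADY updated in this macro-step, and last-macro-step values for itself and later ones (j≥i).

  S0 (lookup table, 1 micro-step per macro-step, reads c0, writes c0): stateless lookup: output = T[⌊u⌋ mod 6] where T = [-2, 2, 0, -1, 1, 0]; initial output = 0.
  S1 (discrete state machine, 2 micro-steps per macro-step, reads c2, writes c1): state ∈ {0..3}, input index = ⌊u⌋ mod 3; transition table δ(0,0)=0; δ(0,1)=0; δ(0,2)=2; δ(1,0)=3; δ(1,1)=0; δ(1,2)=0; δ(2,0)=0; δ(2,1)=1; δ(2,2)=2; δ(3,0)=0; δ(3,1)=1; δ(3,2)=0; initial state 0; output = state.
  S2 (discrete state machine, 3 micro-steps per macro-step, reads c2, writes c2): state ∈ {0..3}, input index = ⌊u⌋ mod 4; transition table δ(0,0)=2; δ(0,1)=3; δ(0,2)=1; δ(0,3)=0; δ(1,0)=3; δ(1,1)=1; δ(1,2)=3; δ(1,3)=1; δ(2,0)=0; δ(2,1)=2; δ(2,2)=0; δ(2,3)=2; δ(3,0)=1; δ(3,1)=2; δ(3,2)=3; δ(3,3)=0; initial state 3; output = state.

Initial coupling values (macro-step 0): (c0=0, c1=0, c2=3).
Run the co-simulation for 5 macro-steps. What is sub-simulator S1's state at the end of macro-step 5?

macro 1: S0 reads c0=0 → after 1×micro: -2; S1 reads c2=3 → after 2×micro: 0; S2 reads c2=3 → after 3×micro: 0 ⇒ (c0=-2, c1=0, c2=0)
macro 2: S0 reads c0=-2 → after 1×micro: 1; S1 reads c2=0 → after 2×micro: 0; S2 reads c2=0 → after 3×micro: 2 ⇒ (c0=1, c1=0, c2=2)
macro 3: S0 reads c0=1 → after 1×micro: 2; S1 reads c2=2 → after 2×micro: 2; S2 reads c2=2 → after 3×micro: 3 ⇒ (c0=2, c1=2, c2=3)
macro 4: S0 reads c0=2 → after 1×micro: 0; S1 reads c2=3 → after 2×micro: 0; S2 reads c2=3 → after 3×micro: 0 ⇒ (c0=0, c1=0, c2=0)
macro 5: S0 reads c0=0 → after 1×micro: -2; S1 reads c2=0 → after 2×micro: 0; S2 reads c2=0 → after 3×micro: 2 ⇒ (c0=-2, c1=0, c2=2)

S1 state at macro-step 5 = 0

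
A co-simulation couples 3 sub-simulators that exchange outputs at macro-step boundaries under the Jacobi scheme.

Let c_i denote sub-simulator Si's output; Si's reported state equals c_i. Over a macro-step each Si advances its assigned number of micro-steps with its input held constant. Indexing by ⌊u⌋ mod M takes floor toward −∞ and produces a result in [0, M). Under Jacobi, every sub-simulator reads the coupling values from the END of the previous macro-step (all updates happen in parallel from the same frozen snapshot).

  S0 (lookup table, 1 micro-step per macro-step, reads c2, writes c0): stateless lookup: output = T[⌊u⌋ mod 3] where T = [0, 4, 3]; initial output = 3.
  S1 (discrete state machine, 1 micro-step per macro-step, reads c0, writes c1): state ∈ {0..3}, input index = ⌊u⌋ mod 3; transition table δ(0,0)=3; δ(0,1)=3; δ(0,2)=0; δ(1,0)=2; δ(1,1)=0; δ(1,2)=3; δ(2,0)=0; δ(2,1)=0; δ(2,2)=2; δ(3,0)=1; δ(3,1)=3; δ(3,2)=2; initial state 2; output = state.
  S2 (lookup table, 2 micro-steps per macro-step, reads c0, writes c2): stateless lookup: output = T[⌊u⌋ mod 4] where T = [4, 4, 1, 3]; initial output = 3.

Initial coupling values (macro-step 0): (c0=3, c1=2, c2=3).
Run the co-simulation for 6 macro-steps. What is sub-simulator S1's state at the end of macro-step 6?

S1 state at macro-step 6 = 3

macro 1: S0 reads c2=3 → after 1×micro: 0; S1 reads c0=3 → after 1×micro: 0; S2 reads c0=3 → after 2×micro: 3 ⇒ (c0=0, c1=0, c2=3)
macro 2: S0 reads c2=3 → after 1×micro: 0; S1 reads c0=0 → after 1×micro: 3; S2 reads c0=0 → after 2×micro: 4 ⇒ (c0=0, c1=3, c2=4)
macro 3: S0 reads c2=4 → after 1×micro: 4; S1 reads c0=0 → after 1×micro: 1; S2 reads c0=0 → after 2×micro: 4 ⇒ (c0=4, c1=1, c2=4)
macro 4: S0 reads c2=4 → after 1×micro: 4; S1 reads c0=4 → after 1×micro: 0; S2 reads c0=4 → after 2×micro: 4 ⇒ (c0=4, c1=0, c2=4)
macro 5: S0 reads c2=4 → after 1×micro: 4; S1 reads c0=4 → after 1×micro: 3; S2 reads c0=4 → after 2×micro: 4 ⇒ (c0=4, c1=3, c2=4)
macro 6: S0 reads c2=4 → after 1×micro: 4; S1 reads c0=4 → after 1×micro: 3; S2 reads c0=4 → after 2×micro: 4 ⇒ (c0=4, c1=3, c2=4)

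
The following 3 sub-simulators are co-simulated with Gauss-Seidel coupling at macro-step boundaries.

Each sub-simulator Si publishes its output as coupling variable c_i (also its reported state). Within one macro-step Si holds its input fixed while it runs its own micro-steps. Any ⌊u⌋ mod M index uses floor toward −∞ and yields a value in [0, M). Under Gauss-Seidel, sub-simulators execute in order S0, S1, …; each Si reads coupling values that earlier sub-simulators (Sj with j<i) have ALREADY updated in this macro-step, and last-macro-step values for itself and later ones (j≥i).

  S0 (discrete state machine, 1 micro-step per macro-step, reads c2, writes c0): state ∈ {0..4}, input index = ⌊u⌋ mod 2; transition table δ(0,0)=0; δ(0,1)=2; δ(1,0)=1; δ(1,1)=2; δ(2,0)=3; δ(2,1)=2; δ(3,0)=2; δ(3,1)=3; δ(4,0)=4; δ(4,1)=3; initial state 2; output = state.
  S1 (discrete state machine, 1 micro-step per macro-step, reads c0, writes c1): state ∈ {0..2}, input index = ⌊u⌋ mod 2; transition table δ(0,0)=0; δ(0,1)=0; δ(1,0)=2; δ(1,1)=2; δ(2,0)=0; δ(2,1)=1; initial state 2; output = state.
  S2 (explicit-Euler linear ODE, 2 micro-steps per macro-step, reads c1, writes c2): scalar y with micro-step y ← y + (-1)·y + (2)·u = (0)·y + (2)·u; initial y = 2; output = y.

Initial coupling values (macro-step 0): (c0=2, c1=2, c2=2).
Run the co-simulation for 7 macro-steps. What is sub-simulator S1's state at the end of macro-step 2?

S1 state at macro-step 2 = 2

macro 1: S0 reads c2=2 → after 1×micro: 3; S1 reads c0=3 → after 1×micro: 1; S2 reads c1=1 → after 2×micro: 2 ⇒ (c0=3, c1=1, c2=2)
macro 2: S0 reads c2=2 → after 1×micro: 2; S1 reads c0=2 → after 1×micro: 2; S2 reads c1=2 → after 2×micro: 4 ⇒ (c0=2, c1=2, c2=4)
macro 3: S0 reads c2=4 → after 1×micro: 3; S1 reads c0=3 → after 1×micro: 1; S2 reads c1=1 → after 2×micro: 2 ⇒ (c0=3, c1=1, c2=2)
macro 4: S0 reads c2=2 → after 1×micro: 2; S1 reads c0=2 → after 1×micro: 2; S2 reads c1=2 → after 2×micro: 4 ⇒ (c0=2, c1=2, c2=4)
macro 5: S0 reads c2=4 → after 1×micro: 3; S1 reads c0=3 → after 1×micro: 1; S2 reads c1=1 → after 2×micro: 2 ⇒ (c0=3, c1=1, c2=2)
macro 6: S0 reads c2=2 → after 1×micro: 2; S1 reads c0=2 → after 1×micro: 2; S2 reads c1=2 → after 2×micro: 4 ⇒ (c0=2, c1=2, c2=4)
macro 7: S0 reads c2=4 → after 1×micro: 3; S1 reads c0=3 → after 1×micro: 1; S2 reads c1=1 → after 2×micro: 2 ⇒ (c0=3, c1=1, c2=2)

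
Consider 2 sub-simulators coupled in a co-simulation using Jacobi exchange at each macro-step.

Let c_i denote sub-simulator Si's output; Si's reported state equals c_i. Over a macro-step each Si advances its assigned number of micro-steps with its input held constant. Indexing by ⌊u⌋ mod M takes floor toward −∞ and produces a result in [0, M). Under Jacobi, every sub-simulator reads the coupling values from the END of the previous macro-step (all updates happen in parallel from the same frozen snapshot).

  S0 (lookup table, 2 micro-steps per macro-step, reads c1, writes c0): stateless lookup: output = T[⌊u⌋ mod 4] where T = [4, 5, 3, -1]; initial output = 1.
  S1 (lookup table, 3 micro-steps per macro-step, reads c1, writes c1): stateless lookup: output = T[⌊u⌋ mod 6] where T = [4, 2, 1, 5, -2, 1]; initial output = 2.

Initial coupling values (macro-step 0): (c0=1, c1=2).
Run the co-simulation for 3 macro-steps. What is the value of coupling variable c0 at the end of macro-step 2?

macro 1: S0 reads c1=2 → after 2×micro: 3; S1 reads c1=2 → after 3×micro: 1 ⇒ (c0=3, c1=1)
macro 2: S0 reads c1=1 → after 2×micro: 5; S1 reads c1=1 → after 3×micro: 2 ⇒ (c0=5, c1=2)
macro 3: S0 reads c1=2 → after 2×micro: 3; S1 reads c1=2 → after 3×micro: 1 ⇒ (c0=3, c1=1)

c0 at macro-step 2 = 5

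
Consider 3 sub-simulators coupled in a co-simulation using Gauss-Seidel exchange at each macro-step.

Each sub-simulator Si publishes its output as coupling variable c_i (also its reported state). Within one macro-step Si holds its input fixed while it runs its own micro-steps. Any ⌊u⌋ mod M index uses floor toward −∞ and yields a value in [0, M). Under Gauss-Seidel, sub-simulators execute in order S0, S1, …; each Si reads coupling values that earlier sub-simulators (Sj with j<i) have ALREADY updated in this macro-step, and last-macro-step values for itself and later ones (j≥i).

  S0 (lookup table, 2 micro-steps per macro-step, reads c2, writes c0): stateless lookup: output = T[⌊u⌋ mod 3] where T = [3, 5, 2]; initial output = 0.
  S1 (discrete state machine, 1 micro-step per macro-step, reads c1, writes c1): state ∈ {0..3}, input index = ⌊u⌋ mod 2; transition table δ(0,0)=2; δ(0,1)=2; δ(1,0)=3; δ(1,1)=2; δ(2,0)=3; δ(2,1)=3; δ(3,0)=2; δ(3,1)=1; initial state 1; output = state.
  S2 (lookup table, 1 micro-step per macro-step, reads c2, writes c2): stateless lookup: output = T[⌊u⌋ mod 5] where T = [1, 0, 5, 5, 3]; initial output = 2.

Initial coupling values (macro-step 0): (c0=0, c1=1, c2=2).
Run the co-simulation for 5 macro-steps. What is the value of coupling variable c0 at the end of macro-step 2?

macro 1: S0 reads c2=2 → after 2×micro: 2; S1 reads c1=1 → after 1×micro: 2; S2 reads c2=2 → after 1×micro: 5 ⇒ (c0=2, c1=2, c2=5)
macro 2: S0 reads c2=5 → after 2×micro: 2; S1 reads c1=2 → after 1×micro: 3; S2 reads c2=5 → after 1×micro: 1 ⇒ (c0=2, c1=3, c2=1)
macro 3: S0 reads c2=1 → after 2×micro: 5; S1 reads c1=3 → after 1×micro: 1; S2 reads c2=1 → after 1×micro: 0 ⇒ (c0=5, c1=1, c2=0)
macro 4: S0 reads c2=0 → after 2×micro: 3; S1 reads c1=1 → after 1×micro: 2; S2 reads c2=0 → after 1×micro: 1 ⇒ (c0=3, c1=2, c2=1)
macro 5: S0 reads c2=1 → after 2×micro: 5; S1 reads c1=2 → after 1×micro: 3; S2 reads c2=1 → after 1×micro: 0 ⇒ (c0=5, c1=3, c2=0)

c0 at macro-step 2 = 2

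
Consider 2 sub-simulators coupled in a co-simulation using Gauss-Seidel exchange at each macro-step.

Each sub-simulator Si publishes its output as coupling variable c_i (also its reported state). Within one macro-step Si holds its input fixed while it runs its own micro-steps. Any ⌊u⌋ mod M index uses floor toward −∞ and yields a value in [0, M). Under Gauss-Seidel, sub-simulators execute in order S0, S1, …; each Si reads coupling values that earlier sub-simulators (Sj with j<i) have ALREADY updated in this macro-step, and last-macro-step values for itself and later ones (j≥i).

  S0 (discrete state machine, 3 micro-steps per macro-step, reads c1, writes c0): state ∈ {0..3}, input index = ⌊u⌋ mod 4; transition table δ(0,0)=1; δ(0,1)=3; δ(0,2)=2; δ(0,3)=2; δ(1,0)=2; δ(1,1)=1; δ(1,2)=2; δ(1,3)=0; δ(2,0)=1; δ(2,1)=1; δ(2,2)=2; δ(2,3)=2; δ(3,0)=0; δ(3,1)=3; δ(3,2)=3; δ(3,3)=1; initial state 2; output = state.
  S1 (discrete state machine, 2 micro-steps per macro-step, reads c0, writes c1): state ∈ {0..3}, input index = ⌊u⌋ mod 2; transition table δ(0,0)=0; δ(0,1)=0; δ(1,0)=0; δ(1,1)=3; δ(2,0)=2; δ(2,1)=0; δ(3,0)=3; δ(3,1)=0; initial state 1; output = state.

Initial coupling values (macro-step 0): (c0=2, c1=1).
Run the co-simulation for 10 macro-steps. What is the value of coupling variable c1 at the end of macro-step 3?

c1 at macro-step 3 = 0

macro 1: S0 reads c1=1 → after 3×micro: 1; S1 reads c0=1 → after 2×micro: 0 ⇒ (c0=1, c1=0)
macro 2: S0 reads c1=0 → after 3×micro: 2; S1 reads c0=2 → after 2×micro: 0 ⇒ (c0=2, c1=0)
macro 3: S0 reads c1=0 → after 3×micro: 1; S1 reads c0=1 → after 2×micro: 0 ⇒ (c0=1, c1=0)
macro 4: S0 reads c1=0 → after 3×micro: 2; S1 reads c0=2 → after 2×micro: 0 ⇒ (c0=2, c1=0)
macro 5: S0 reads c1=0 → after 3×micro: 1; S1 reads c0=1 → after 2×micro: 0 ⇒ (c0=1, c1=0)
macro 6: S0 reads c1=0 → after 3×micro: 2; S1 reads c0=2 → after 2×micro: 0 ⇒ (c0=2, c1=0)
macro 7: S0 reads c1=0 → after 3×micro: 1; S1 reads c0=1 → after 2×micro: 0 ⇒ (c0=1, c1=0)
macro 8: S0 reads c1=0 → after 3×micro: 2; S1 reads c0=2 → after 2×micro: 0 ⇒ (c0=2, c1=0)
macro 9: S0 reads c1=0 → after 3×micro: 1; S1 reads c0=1 → after 2×micro: 0 ⇒ (c0=1, c1=0)
macro 10: S0 reads c1=0 → after 3×micro: 2; S1 reads c0=2 → after 2×micro: 0 ⇒ (c0=2, c1=0)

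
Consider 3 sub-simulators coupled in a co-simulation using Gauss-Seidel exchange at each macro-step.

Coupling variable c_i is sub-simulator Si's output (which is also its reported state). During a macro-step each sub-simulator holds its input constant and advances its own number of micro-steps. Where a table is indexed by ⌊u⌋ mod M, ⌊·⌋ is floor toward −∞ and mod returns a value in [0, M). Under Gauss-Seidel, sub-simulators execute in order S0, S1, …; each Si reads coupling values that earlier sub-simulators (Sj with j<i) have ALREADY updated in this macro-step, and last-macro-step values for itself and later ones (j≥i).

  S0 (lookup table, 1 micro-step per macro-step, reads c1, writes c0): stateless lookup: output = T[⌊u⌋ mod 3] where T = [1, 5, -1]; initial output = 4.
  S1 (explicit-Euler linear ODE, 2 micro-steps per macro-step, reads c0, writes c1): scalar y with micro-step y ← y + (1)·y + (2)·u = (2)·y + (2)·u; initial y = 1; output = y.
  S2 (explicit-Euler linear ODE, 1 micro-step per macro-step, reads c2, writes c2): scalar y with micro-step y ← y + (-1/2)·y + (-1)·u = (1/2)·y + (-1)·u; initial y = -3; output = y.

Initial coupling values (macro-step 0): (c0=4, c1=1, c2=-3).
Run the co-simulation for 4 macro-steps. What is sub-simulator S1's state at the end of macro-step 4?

S1 state at macro-step 4 = 2806

macro 1: S0 reads c1=1 → after 1×micro: 5; S1 reads c0=5 → after 2×micro: 34; S2 reads c2=-3 → after 1×micro: 3/2 ⇒ (c0=5, c1=34, c2=3/2)
macro 2: S0 reads c1=34 → after 1×micro: 5; S1 reads c0=5 → after 2×micro: 166; S2 reads c2=3/2 → after 1×micro: -3/4 ⇒ (c0=5, c1=166, c2=-3/4)
macro 3: S0 reads c1=166 → after 1×micro: 5; S1 reads c0=5 → after 2×micro: 694; S2 reads c2=-3/4 → after 1×micro: 3/8 ⇒ (c0=5, c1=694, c2=3/8)
macro 4: S0 reads c1=694 → after 1×micro: 5; S1 reads c0=5 → after 2×micro: 2806; S2 reads c2=3/8 → after 1×micro: -3/16 ⇒ (c0=5, c1=2806, c2=-3/16)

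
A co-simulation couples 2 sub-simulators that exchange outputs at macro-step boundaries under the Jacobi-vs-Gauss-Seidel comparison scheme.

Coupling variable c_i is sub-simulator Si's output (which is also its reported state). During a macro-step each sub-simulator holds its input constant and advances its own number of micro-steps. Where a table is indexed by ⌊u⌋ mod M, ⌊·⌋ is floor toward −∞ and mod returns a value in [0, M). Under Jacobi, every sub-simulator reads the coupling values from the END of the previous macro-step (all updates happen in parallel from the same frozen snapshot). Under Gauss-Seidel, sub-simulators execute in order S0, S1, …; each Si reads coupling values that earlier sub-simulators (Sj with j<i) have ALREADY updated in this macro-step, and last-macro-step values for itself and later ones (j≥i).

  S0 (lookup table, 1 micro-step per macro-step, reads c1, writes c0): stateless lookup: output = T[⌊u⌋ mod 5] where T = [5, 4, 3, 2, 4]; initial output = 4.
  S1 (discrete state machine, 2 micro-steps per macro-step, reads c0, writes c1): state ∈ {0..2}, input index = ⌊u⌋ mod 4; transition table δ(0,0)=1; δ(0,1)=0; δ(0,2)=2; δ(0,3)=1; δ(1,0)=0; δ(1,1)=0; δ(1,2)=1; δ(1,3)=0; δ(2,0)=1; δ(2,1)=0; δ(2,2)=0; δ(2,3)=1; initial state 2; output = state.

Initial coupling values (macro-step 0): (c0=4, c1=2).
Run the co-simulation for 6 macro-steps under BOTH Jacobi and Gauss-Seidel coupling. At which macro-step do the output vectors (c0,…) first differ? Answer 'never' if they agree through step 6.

first divergence at macro-step: never

[Jacobi] macro 1: S0 reads c1=2 → after 1×micro: 3; S1 reads c0=4 → after 2×micro: 0 ⇒ (c0=3, c1=0)
[Jacobi] macro 2: S0 reads c1=0 → after 1×micro: 5; S1 reads c0=3 → after 2×micro: 0 ⇒ (c0=5, c1=0)
[Jacobi] macro 3: S0 reads c1=0 → after 1×micro: 5; S1 reads c0=5 → after 2×micro: 0 ⇒ (c0=5, c1=0)
[Jacobi] macro 4: S0 reads c1=0 → after 1×micro: 5; S1 reads c0=5 → after 2×micro: 0 ⇒ (c0=5, c1=0)
[Jacobi] macro 5: S0 reads c1=0 → after 1×micro: 5; S1 reads c0=5 → after 2×micro: 0 ⇒ (c0=5, c1=0)
[Jacobi] macro 6: S0 reads c1=0 → after 1×micro: 5; S1 reads c0=5 → after 2×micro: 0 ⇒ (c0=5, c1=0)
[Gauss-Seidel] macro 1: S0 reads c1=2 → after 1×micro: 3; S1 reads c0=3 → after 2×micro: 0 ⇒ (c0=3, c1=0)
[Gauss-Seidel] macro 2: S0 reads c1=0 → after 1×micro: 5; S1 reads c0=5 → after 2×micro: 0 ⇒ (c0=5, c1=0)
[Gauss-Seidel] macro 3: S0 reads c1=0 → after 1×micro: 5; S1 reads c0=5 → after 2×micro: 0 ⇒ (c0=5, c1=0)
[Gauss-Seidel] macro 4: S0 reads c1=0 → after 1×micro: 5; S1 reads c0=5 → after 2×micro: 0 ⇒ (c0=5, c1=0)
[Gauss-Seidel] macro 5: S0 reads c1=0 → after 1×micro: 5; S1 reads c0=5 → after 2×micro: 0 ⇒ (c0=5, c1=0)
[Gauss-Seidel] macro 6: S0 reads c1=0 → after 1×micro: 5; S1 reads c0=5 → after 2×micro: 0 ⇒ (c0=5, c1=0)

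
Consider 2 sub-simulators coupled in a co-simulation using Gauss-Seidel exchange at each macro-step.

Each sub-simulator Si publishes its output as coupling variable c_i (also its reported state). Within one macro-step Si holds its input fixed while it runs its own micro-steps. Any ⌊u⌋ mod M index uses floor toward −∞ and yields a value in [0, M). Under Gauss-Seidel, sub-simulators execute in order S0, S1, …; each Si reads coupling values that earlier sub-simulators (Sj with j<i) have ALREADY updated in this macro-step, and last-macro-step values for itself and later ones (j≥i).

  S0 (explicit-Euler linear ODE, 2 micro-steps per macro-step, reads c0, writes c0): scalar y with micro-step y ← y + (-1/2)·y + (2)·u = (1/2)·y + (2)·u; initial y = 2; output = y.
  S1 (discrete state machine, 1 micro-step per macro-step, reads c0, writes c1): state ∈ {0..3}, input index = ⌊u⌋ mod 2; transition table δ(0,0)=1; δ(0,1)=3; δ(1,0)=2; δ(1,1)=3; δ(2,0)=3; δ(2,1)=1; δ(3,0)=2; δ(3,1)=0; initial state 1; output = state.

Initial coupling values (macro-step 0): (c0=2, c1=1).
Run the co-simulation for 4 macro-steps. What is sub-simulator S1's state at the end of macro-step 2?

macro 1: S0 reads c0=2 → after 2×micro: 13/2; S1 reads c0=13/2 → after 1×micro: 2 ⇒ (c0=13/2, c1=2)
macro 2: S0 reads c0=13/2 → after 2×micro: 169/8; S1 reads c0=169/8 → after 1×micro: 1 ⇒ (c0=169/8, c1=1)
macro 3: S0 reads c0=169/8 → after 2×micro: 2197/32; S1 reads c0=2197/32 → after 1×micro: 2 ⇒ (c0=2197/32, c1=2)
macro 4: S0 reads c0=2197/32 → after 2×micro: 28561/128; S1 reads c0=28561/128 → after 1×micro: 1 ⇒ (c0=28561/128, c1=1)

S1 state at macro-step 2 = 1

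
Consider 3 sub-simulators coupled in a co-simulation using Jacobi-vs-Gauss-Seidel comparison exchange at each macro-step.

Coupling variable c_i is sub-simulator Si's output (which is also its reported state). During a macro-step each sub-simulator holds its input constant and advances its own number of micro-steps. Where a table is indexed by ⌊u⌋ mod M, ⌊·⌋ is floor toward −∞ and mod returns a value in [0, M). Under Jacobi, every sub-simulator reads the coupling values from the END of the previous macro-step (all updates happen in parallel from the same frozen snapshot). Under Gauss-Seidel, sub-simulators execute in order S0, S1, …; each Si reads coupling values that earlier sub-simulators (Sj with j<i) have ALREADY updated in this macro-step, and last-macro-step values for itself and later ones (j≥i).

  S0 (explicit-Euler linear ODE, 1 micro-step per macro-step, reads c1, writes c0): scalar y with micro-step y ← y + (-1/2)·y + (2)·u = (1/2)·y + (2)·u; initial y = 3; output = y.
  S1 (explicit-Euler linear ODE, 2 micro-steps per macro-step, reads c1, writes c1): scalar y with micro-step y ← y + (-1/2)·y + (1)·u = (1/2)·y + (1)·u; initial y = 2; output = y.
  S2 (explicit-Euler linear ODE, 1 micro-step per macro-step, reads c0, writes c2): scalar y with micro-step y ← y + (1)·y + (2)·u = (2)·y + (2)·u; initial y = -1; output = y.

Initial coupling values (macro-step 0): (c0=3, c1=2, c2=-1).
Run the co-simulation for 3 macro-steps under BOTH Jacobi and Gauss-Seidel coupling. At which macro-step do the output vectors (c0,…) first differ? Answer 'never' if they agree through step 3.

[Jacobi] macro 1: S0 reads c1=2 → after 1×micro: 11/2; S1 reads c1=2 → after 2×micro: 7/2; S2 reads c0=3 → after 1×micro: 4 ⇒ (c0=11/2, c1=7/2, c2=4)
[Jacobi] macro 2: S0 reads c1=7/2 → after 1×micro: 39/4; S1 reads c1=7/2 → after 2×micro: 49/8; S2 reads c0=11/2 → after 1×micro: 19 ⇒ (c0=39/4, c1=49/8, c2=19)
[Jacobi] macro 3: S0 reads c1=49/8 → after 1×micro: 137/8; S1 reads c1=49/8 → after 2×micro: 343/32; S2 reads c0=39/4 → after 1×micro: 115/2 ⇒ (c0=137/8, c1=343/32, c2=115/2)
[Gauss-Seidel] macro 1: S0 reads c1=2 → after 1×micro: 11/2; S1 reads c1=2 → after 2×micro: 7/2; S2 reads c0=11/2 → after 1×micro: 9 ⇒ (c0=11/2, c1=7/2, c2=9)
[Gauss-Seidel] macro 2: S0 reads c1=7/2 → after 1×micro: 39/4; S1 reads c1=7/2 → after 2×micro: 49/8; S2 reads c0=39/4 → after 1×micro: 75/2 ⇒ (c0=39/4, c1=49/8, c2=75/2)
[Gauss-Seidel] macro 3: S0 reads c1=49/8 → after 1×micro: 137/8; S1 reads c1=49/8 → after 2×micro: 343/32; S2 reads c0=137/8 → after 1×micro: 437/4 ⇒ (c0=137/8, c1=343/32, c2=437/4)

first divergence at macro-step: 1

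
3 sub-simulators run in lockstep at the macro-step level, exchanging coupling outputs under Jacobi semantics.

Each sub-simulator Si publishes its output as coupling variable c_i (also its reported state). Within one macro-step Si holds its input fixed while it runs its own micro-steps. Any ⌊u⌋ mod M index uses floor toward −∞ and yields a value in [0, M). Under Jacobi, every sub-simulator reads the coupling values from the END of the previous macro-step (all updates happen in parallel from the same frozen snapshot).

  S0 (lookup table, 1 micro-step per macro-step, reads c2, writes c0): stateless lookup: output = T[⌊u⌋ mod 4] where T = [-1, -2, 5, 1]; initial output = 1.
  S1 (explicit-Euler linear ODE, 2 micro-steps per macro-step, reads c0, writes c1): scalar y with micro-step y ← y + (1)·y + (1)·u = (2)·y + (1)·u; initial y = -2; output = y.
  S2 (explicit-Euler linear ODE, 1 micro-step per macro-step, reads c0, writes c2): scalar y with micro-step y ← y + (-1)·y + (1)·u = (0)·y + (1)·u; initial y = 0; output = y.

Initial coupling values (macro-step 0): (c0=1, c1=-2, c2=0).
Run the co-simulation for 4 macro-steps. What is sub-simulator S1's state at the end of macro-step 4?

S1 state at macro-step 4 = -389

macro 1: S0 reads c2=0 → after 1×micro: -1; S1 reads c0=1 → after 2×micro: -5; S2 reads c0=1 → after 1×micro: 1 ⇒ (c0=-1, c1=-5, c2=1)
macro 2: S0 reads c2=1 → after 1×micro: -2; S1 reads c0=-1 → after 2×micro: -23; S2 reads c0=-1 → after 1×micro: -1 ⇒ (c0=-2, c1=-23, c2=-1)
macro 3: S0 reads c2=-1 → after 1×micro: 1; S1 reads c0=-2 → after 2×micro: -98; S2 reads c0=-2 → after 1×micro: -2 ⇒ (c0=1, c1=-98, c2=-2)
macro 4: S0 reads c2=-2 → after 1×micro: 5; S1 reads c0=1 → after 2×micro: -389; S2 reads c0=1 → after 1×micro: 1 ⇒ (c0=5, c1=-389, c2=1)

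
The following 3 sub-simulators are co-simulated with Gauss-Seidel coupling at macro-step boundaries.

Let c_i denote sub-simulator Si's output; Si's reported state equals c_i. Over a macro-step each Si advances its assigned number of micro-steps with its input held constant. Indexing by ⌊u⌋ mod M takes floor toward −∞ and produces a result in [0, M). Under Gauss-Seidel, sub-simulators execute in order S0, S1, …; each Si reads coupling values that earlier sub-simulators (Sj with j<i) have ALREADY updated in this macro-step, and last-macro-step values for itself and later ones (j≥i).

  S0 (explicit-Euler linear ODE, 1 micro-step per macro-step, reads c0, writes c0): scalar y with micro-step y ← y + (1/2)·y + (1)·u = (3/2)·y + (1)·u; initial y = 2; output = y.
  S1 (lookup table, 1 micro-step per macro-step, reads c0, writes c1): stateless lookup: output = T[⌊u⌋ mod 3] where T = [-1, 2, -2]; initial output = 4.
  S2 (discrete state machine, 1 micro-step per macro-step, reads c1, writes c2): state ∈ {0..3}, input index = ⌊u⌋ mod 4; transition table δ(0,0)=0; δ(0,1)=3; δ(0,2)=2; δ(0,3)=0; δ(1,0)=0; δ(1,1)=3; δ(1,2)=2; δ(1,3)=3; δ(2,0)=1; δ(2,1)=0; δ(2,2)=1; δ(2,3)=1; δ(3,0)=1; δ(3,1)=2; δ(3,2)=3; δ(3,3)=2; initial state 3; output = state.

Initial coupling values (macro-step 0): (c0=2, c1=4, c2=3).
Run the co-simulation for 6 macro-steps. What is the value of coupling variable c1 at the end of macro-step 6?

macro 1: S0 reads c0=2 → after 1×micro: 5; S1 reads c0=5 → after 1×micro: -2; S2 reads c1=-2 → after 1×micro: 3 ⇒ (c0=5, c1=-2, c2=3)
macro 2: S0 reads c0=5 → after 1×micro: 25/2; S1 reads c0=25/2 → after 1×micro: -1; S2 reads c1=-1 → after 1×micro: 2 ⇒ (c0=25/2, c1=-1, c2=2)
macro 3: S0 reads c0=25/2 → after 1×micro: 125/4; S1 reads c0=125/4 → after 1×micro: 2; S2 reads c1=2 → after 1×micro: 1 ⇒ (c0=125/4, c1=2, c2=1)
macro 4: S0 reads c0=125/4 → after 1×micro: 625/8; S1 reads c0=625/8 → after 1×micro: -1; S2 reads c1=-1 → after 1×micro: 3 ⇒ (c0=625/8, c1=-1, c2=3)
macro 5: S0 reads c0=625/8 → after 1×micro: 3125/16; S1 reads c0=3125/16 → after 1×micro: -1; S2 reads c1=-1 → after 1×micro: 2 ⇒ (c0=3125/16, c1=-1, c2=2)
macro 6: S0 reads c0=3125/16 → after 1×micro: 15625/32; S1 reads c0=15625/32 → after 1×micro: -2; S2 reads c1=-2 → after 1×micro: 1 ⇒ (c0=15625/32, c1=-2, c2=1)

c1 at macro-step 6 = -2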